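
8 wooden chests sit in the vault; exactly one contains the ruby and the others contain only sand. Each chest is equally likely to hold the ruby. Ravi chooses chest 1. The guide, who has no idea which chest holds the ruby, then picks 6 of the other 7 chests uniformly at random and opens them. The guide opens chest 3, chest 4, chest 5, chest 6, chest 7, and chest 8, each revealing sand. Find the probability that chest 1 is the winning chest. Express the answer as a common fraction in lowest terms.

1/2

Because the guide chose which chests to open without knowing where the ruby is, the choice is independent of the prize location. Learning that none of the 6 opened chests holds the ruby simply rules out those 6 locations and leaves the remaining 2 chests still equally likely by symmetry.
So P(the ruby in chest 1) = 1/2.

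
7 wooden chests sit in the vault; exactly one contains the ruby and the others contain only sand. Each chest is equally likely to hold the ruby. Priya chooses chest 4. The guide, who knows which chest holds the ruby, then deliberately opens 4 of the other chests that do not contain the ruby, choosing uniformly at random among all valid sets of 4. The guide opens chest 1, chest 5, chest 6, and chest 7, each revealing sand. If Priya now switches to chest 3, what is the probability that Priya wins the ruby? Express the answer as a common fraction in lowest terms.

Apply Bayes' rule, conditioning on where the ruby actually is.
If it is in any of chests 1, 5, 6, and 7 (prior 1/7 each): that chest was opened and seen not to hold the prize — ruled out; weight (1/7)·0 = 0 each.
If it is in either of chests 2 and 3 (prior 1/7 each): the guide has 5 equally likely choices, so probability 1/5; weight (1/7)·(1/5) = 1/35 each.
If it is in chest 4 (prior 1/7): the guide has 15 equally likely choices, so probability 1/15; weight (1/7)·(1/15) = 1/105.
The weights sum to 1/15.
So P(the ruby in chest 3 | the guide opened chest 1, chest 5, chest 6, and chest 7) = (1/35) / (1/15) = 3/7.

3/7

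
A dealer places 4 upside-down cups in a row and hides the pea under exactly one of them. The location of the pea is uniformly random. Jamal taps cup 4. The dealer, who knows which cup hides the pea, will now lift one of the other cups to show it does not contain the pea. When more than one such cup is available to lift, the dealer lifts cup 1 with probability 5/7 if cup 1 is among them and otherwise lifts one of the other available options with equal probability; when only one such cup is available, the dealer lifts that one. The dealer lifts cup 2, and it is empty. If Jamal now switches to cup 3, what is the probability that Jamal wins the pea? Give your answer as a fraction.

4/13

Apply Bayes' rule, conditioning on where the pea actually is.
If it is under cup 1 (prior 1/4): cup 1 holds the prize so is unavailable; the dealer chooses uniformly among the 2 others, probability 1/2; weight (1/4)·(1/2) = 1/8.
If it is under cup 2 (prior 1/4): the dealer opened cup 2, so this case is ruled out; weight (1/4)·0 = 0.
If it is under cup 3 (prior 1/4): cup 1 is available but not opened, probability 2/7; weight (1/4)·(2/7) = 1/14.
If it is under cup 4 (prior 1/4): cup 1 is available but not opened; cup 2 gets probability (1 − 5/7)/2 = 1/7; weight (1/4)·(1/7) = 1/28.
The weights sum to 13/56.
So P(the pea under cup 3 | the dealer opened cup 2) = (1/14) / (13/56) = 4/13.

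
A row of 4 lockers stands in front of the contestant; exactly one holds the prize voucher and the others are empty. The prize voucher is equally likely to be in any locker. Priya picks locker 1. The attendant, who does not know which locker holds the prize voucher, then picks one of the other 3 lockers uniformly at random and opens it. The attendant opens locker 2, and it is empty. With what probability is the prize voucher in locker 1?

1/3

Consider each possible location of the prize voucher in turn.
If it is in any of lockers 1, 3, and 4 (prior 1/4 each): the attendant picks locker 2 with probability 1/3 regardless, and it is not the prize; weight (1/4)·(1/3) = 1/12 each.
If it is in locker 2 (prior 1/4): the attendant opened locker 2, so this case is ruled out; weight (1/4)·0 = 0.
The weights sum to 1/4.
So P(the prize voucher in locker 1 | the attendant opened locker 2) = (1/12) / (1/4) = 1/3.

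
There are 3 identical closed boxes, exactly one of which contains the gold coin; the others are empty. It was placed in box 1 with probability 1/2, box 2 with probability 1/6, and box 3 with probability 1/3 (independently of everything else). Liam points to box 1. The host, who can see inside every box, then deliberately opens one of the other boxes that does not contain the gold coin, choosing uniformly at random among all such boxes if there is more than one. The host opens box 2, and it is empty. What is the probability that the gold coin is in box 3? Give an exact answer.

Consider each possible location of the gold coin in turn.
If it is in box 1 (prior 1/2): the host has 2 equally likely choices, so probability 1/2; weight (1/2)·(1/2) = 1/4.
If it is in box 2 (prior 1/6): the host opened box 2, so this case is ruled out; weight (1/6)·0 = 0.
If it is in box 3 (prior 1/3): the host has no choice, probability 1; weight (1/3)·1 = 1/3.
The weights sum to 7/12.
So P(the gold coin in box 3 | the host opened box 2) = (1/3) / (7/12) = 4/7.

4/7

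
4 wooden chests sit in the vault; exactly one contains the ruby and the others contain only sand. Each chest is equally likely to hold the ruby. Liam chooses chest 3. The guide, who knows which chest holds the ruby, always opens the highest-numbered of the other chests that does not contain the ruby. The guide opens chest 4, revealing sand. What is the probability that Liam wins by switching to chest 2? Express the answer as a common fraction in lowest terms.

Condition on the true location of the ruby.
If it is in any of chests 1, 2, and 3 (prior 1/4 each): chest 4 is the highest-numbered option available, probability 1; weight (1/4)·1 = 1/4 each.
If it is in chest 4 (prior 1/4): the guide opened chest 4, so this case is ruled out; weight (1/4)·0 = 0.
The weights sum to 3/4.
So P(the ruby in chest 2 | the guide opened chest 4) = (1/4) / (3/4) = 1/3.

1/3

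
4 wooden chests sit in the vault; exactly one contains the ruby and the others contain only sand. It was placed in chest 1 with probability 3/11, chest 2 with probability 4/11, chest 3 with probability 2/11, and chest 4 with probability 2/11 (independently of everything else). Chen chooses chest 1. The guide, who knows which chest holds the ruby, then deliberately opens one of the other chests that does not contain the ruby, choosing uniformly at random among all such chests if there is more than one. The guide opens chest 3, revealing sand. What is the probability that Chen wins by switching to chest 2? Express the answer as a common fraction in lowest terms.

1/2

Condition on the true location of the ruby.
If it is in chest 1 (prior 3/11): the guide has 3 equally likely choices, so probability 1/3; weight (3/11)·(1/3) = 1/11.
If it is in chest 2 (prior 4/11): the guide has 2 equally likely choices, so probability 1/2; weight (4/11)·(1/2) = 2/11.
If it is in chest 3 (prior 2/11): the guide opened chest 3, so this case is ruled out; weight (2/11)·0 = 0.
If it is in chest 4 (prior 2/11): the guide has 2 equally likely choices, so probability 1/2; weight (2/11)·(1/2) = 1/11.
The weights sum to 4/11.
So P(the ruby in chest 2 | the guide opened chest 3) = (2/11) / (4/11) = 1/2.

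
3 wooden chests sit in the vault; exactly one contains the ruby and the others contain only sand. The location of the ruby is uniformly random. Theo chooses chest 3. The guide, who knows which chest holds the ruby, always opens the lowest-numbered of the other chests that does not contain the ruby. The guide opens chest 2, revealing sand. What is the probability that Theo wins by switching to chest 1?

Apply Bayes' rule, conditioning on where the ruby actually is.
If it is in chest 1 (prior 1/3): chest 2 is the lowest-numbered option available, probability 1; weight (1/3)·1 = 1/3.
If it is in chest 2 (prior 1/3): the guide opened chest 2, so this case is ruled out; weight (1/3)·0 = 0.
If it is in chest 3 (prior 1/3): the guide would have opened chest 1 instead, probability 0; weight (1/3)·0 = 0.
The weights sum to 1/3.
So P(the ruby in chest 1 | the guide opened chest 2) = (1/3) / (1/3) = 1.

1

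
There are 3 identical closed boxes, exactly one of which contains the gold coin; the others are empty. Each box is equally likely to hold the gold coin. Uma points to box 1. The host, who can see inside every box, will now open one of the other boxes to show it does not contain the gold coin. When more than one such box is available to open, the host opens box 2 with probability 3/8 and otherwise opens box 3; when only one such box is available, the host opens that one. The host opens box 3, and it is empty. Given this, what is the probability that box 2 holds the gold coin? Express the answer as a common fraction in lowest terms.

8/13

Apply Bayes' rule, conditioning on where the gold coin actually is.
If it is in box 1 (prior 1/3): box 2 is available but not opened, probability 5/8; weight (1/3)·(5/8) = 5/24.
If it is in box 2 (prior 1/3): only box 3 is available, probability 1; weight (1/3)·1 = 1/3.
If it is in box 3 (prior 1/3): the host opened box 3, so this case is ruled out; weight (1/3)·0 = 0.
The weights sum to 13/24.
So P(the gold coin in box 2 | the host opened box 3) = (1/3) / (13/24) = 8/13.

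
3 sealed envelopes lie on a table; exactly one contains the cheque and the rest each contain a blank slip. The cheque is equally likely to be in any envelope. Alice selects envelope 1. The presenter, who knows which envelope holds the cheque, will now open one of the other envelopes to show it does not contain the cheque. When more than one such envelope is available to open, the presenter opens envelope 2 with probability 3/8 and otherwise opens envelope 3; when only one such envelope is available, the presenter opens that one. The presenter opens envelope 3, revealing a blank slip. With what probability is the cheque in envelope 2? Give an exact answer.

8/13

Condition on the true location of the cheque.
If it is in envelope 1 (prior 1/3): envelope 2 is available but not opened, probability 5/8; weight (1/3)·(5/8) = 5/24.
If it is in envelope 2 (prior 1/3): only envelope 3 is available, probability 1; weight (1/3)·1 = 1/3.
If it is in envelope 3 (prior 1/3): the presenter opened envelope 3, so this case is ruled out; weight (1/3)·0 = 0.
The weights sum to 13/24.
So P(the cheque in envelope 2 | the presenter opened envelope 3) = (1/3) / (13/24) = 8/13.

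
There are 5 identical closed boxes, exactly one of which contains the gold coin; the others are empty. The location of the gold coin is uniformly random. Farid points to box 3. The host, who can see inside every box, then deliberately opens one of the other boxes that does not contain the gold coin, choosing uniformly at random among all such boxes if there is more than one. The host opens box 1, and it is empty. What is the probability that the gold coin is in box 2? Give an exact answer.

4/15

Apply Bayes' rule, conditioning on where the gold coin actually is.
If it is in box 1 (prior 1/5): the host opened box 1, so this case is ruled out; weight (1/5)·0 = 0.
If it is in any of boxes 2, 4, and 5 (prior 1/5 each): the host has 3 equally likely choices, so probability 1/3; weight (1/5)·(1/3) = 1/15 each.
If it is in box 3 (prior 1/5): the host has 4 equally likely choices, so probability 1/4; weight (1/5)·(1/4) = 1/20.
The weights sum to 1/4.
So P(the gold coin in box 2 | the host opened box 1) = (1/15) / (1/4) = 4/15.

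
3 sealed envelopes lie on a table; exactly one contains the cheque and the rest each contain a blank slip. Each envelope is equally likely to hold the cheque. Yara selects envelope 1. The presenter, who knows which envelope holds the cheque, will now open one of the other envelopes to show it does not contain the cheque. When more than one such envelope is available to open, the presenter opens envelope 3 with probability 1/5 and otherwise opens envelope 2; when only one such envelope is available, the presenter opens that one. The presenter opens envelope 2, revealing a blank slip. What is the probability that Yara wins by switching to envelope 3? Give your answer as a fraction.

Apply Bayes' rule, conditioning on where the cheque actually is.
If it is in envelope 1 (prior 1/3): envelope 3 is available but not opened, probability 4/5; weight (1/3)·(4/5) = 4/15.
If it is in envelope 2 (prior 1/3): the presenter opened envelope 2, so this case is ruled out; weight (1/3)·0 = 0.
If it is in envelope 3 (prior 1/3): only envelope 2 is available, probability 1; weight (1/3)·1 = 1/3.
The weights sum to 3/5.
So P(the cheque in envelope 3 | the presenter opened envelope 2) = (1/3) / (3/5) = 5/9.

5/9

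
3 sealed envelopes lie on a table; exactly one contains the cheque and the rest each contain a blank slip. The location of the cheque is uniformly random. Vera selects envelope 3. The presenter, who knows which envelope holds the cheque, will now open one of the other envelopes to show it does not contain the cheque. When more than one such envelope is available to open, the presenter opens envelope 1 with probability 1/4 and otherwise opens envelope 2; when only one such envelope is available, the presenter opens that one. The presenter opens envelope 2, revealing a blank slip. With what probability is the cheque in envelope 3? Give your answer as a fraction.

Apply Bayes' rule, conditioning on where the cheque actually is.
If it is in envelope 1 (prior 1/3): only envelope 2 is available, probability 1; weight (1/3)·1 = 1/3.
If it is in envelope 2 (prior 1/3): the presenter opened envelope 2, so this case is ruled out; weight (1/3)·0 = 0.
If it is in envelope 3 (prior 1/3): envelope 1 is available but not opened, probability 3/4; weight (1/3)·(3/4) = 1/4.
The weights sum to 7/12.
So P(the cheque in envelope 3 | the presenter opened envelope 2) = (1/4) / (7/12) = 3/7.

3/7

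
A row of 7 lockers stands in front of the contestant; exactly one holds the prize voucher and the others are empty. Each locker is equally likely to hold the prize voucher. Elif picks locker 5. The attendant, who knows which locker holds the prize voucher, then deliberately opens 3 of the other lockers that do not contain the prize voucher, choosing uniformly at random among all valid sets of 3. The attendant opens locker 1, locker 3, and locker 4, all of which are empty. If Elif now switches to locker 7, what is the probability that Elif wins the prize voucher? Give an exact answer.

2/7

Consider each possible location of the prize voucher in turn.
If it is in any of lockers 1, 3, and 4 (prior 1/7 each): that locker was opened and seen not to hold the prize — ruled out; weight (1/7)·0 = 0 each.
If it is in any of lockers 2, 6, and 7 (prior 1/7 each): the attendant has 10 equally likely choices, so probability 1/10; weight (1/7)·(1/10) = 1/70 each.
If it is in locker 5 (prior 1/7): the attendant has 20 equally likely choices, so probability 1/20; weight (1/7)·(1/20) = 1/140.
The weights sum to 1/20.
So P(the prize voucher in locker 7 | the attendant opened locker 1, locker 3, and locker 4) = (1/70) / (1/20) = 2/7.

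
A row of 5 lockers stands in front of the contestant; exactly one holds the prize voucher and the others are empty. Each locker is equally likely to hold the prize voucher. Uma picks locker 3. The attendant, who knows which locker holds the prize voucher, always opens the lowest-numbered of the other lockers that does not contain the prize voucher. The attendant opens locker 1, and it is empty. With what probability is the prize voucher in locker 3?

Apply Bayes' rule, conditioning on where the prize voucher actually is.
If it is in locker 1 (prior 1/5): the attendant opened locker 1, so this case is ruled out; weight (1/5)·0 = 0.
If it is in any of lockers 2, 3, 4, and 5 (prior 1/5 each): locker 1 is the lowest-numbered option available, probability 1; weight (1/5)·1 = 1/5 each.
The weights sum to 4/5.
So P(the prize voucher in locker 3 | the attendant opened locker 1) = (1/5) / (4/5) = 1/4.

1/4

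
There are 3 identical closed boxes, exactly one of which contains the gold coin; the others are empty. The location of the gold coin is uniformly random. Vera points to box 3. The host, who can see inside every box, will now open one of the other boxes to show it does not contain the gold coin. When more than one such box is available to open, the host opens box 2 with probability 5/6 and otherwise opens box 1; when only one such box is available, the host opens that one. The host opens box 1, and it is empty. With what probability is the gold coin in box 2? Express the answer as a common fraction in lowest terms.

6/7

Apply Bayes' rule, conditioning on where the gold coin actually is.
If it is in box 1 (prior 1/3): the host opened box 1, so this case is ruled out; weight (1/3)·0 = 0.
If it is in box 2 (prior 1/3): only box 1 is available, probability 1; weight (1/3)·1 = 1/3.
If it is in box 3 (prior 1/3): box 2 is available but not opened, probability 1/6; weight (1/3)·(1/6) = 1/18.
The weights sum to 7/18.
So P(the gold coin in box 2 | the host opened box 1) = (1/3) / (7/18) = 6/7.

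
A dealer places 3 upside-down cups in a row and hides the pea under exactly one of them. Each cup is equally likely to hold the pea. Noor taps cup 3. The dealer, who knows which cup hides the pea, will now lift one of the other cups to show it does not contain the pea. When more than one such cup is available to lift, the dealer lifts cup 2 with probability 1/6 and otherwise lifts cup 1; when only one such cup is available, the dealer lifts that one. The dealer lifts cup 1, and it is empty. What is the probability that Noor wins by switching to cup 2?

Apply Bayes' rule, conditioning on where the pea actually is.
If it is under cup 1 (prior 1/3): the dealer opened cup 1, so this case is ruled out; weight (1/3)·0 = 0.
If it is under cup 2 (prior 1/3): only cup 1 is available, probability 1; weight (1/3)·1 = 1/3.
If it is under cup 3 (prior 1/3): cup 2 is available but not opened, probability 5/6; weight (1/3)·(5/6) = 5/18.
The weights sum to 11/18.
So P(the pea under cup 2 | the dealer opened cup 1) = (1/3) / (11/18) = 6/11.

6/11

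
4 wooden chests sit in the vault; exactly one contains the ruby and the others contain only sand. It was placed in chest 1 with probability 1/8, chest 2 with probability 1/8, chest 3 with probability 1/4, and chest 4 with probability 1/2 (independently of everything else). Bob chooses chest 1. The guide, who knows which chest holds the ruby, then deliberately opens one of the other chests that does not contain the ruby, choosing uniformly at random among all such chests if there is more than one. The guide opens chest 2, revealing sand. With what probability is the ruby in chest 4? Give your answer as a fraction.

Condition on the true location of the ruby.
If it is in chest 1 (prior 1/8): the guide has 3 equally likely choices, so probability 1/3; weight (1/8)·(1/3) = 1/24.
If it is in chest 2 (prior 1/8): the guide opened chest 2, so this case is ruled out; weight (1/8)·0 = 0.
If it is in chest 3 (prior 1/4): the guide has 2 equally likely choices, so probability 1/2; weight (1/4)·(1/2) = 1/8.
If it is in chest 4 (prior 1/2): the guide has 2 equally likely choices, so probability 1/2; weight (1/2)·(1/2) = 1/4.
The weights sum to 5/12.
So P(the ruby in chest 4 | the guide opened chest 2) = (1/4) / (5/12) = 3/5.

3/5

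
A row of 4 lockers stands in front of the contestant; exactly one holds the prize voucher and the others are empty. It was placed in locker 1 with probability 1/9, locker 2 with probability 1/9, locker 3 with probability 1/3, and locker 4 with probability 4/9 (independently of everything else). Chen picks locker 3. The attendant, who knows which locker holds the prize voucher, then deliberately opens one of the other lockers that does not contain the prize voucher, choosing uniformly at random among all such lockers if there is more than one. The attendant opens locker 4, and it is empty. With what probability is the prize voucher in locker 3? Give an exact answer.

Condition on the true location of the prize voucher.
If it is in either of lockers 1 and 2 (prior 1/9 each): the attendant has 2 equally likely choices, so probability 1/2; weight (1/9)·(1/2) = 1/18 each.
If it is in locker 3 (prior 1/3): the attendant has 3 equally likely choices, so probability 1/3; weight (1/3)·(1/3) = 1/9.
If it is in locker 4 (prior 4/9): the attendant opened locker 4, so this case is ruled out; weight (4/9)·0 = 0.
The weights sum to 2/9.
So P(the prize voucher in locker 3 | the attendant opened locker 4) = (1/9) / (2/9) = 1/2.

1/2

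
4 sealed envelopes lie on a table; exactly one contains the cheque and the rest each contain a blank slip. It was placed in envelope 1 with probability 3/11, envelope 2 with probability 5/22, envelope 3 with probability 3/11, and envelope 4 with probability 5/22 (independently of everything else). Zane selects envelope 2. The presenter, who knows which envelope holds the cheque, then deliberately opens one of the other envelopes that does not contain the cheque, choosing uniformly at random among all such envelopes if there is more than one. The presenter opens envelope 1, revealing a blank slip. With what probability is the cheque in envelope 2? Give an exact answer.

10/43

Condition on the true location of the cheque.
If it is in envelope 1 (prior 3/11): the presenter opened envelope 1, so this case is ruled out; weight (3/11)·0 = 0.
If it is in envelope 2 (prior 5/22): the presenter has 3 equally likely choices, so probability 1/3; weight (5/22)·(1/3) = 5/66.
If it is in envelope 3 (prior 3/11): the presenter has 2 equally likely choices, so probability 1/2; weight (3/11)·(1/2) = 3/22.
If it is in envelope 4 (prior 5/22): the presenter has 2 equally likely choices, so probability 1/2; weight (5/22)·(1/2) = 5/44.
The weights sum to 43/132.
So P(the cheque in envelope 2 | the presenter opened envelope 1) = (5/66) / (43/132) = 10/43.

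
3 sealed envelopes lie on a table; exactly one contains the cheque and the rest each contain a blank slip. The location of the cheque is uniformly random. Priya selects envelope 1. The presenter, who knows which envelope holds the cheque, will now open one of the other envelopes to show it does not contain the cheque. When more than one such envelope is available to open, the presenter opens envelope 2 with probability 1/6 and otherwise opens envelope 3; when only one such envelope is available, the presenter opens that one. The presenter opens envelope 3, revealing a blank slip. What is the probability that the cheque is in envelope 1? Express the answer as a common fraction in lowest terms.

5/11

Apply Bayes' rule, conditioning on where the cheque actually is.
If it is in envelope 1 (prior 1/3): envelope 2 is available but not opened, probability 5/6; weight (1/3)·(5/6) = 5/18.
If it is in envelope 2 (prior 1/3): only envelope 3 is available, probability 1; weight (1/3)·1 = 1/3.
If it is in envelope 3 (prior 1/3): the presenter opened envelope 3, so this case is ruled out; weight (1/3)·0 = 0.
The weights sum to 11/18.
So P(the cheque in envelope 1 | the presenter opened envelope 3) = (5/18) / (11/18) = 5/11.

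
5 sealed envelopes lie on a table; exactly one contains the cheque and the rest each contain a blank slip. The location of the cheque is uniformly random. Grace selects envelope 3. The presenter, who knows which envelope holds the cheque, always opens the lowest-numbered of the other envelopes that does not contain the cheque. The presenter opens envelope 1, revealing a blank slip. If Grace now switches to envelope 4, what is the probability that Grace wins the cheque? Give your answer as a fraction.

1/4

Apply Bayes' rule, conditioning on where the cheque actually is.
If it is in envelope 1 (prior 1/5): the presenter opened envelope 1, so this case is ruled out; weight (1/5)·0 = 0.
If it is in any of envelopes 2, 3, 4, and 5 (prior 1/5 each): envelope 1 is the lowest-numbered option available, probability 1; weight (1/5)·1 = 1/5 each.
The weights sum to 4/5.
So P(the cheque in envelope 4 | the presenter opened envelope 1) = (1/5) / (4/5) = 1/4.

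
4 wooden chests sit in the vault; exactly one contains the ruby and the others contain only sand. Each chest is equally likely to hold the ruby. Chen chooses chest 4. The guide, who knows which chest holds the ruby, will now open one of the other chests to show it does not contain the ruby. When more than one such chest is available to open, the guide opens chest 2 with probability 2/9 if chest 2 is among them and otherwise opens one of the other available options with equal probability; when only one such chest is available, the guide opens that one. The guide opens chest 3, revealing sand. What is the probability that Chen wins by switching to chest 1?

Apply Bayes' rule, conditioning on where the ruby actually is.
If it is in chest 1 (prior 1/4): chest 2 is available but not opened, probability 7/9; weight (1/4)·(7/9) = 7/36.
If it is in chest 2 (prior 1/4): chest 2 holds the prize so is unavailable; the guide chooses uniformly among the 2 others, probability 1/2; weight (1/4)·(1/2) = 1/8.
If it is in chest 3 (prior 1/4): the guide opened chest 3, so this case is ruled out; weight (1/4)·0 = 0.
If it is in chest 4 (prior 1/4): chest 2 is available but not opened; chest 3 gets probability (1 − 2/9)/2 = 7/18; weight (1/4)·(7/18) = 7/72.
The weights sum to 5/12.
So P(the ruby in chest 1 | the guide opened chest 3) = (7/36) / (5/12) = 7/15.

7/15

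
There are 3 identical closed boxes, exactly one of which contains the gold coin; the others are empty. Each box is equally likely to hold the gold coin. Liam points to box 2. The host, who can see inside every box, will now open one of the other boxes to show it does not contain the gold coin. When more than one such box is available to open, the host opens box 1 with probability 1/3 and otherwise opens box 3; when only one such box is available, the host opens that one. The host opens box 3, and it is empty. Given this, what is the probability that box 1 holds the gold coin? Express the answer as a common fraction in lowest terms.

3/5

Apply Bayes' rule, conditioning on where the gold coin actually is.
If it is in box 1 (prior 1/3): only box 3 is available, probability 1; weight (1/3)·1 = 1/3.
If it is in box 2 (prior 1/3): box 1 is available but not opened, probability 2/3; weight (1/3)·(2/3) = 2/9.
If it is in box 3 (prior 1/3): the host opened box 3, so this case is ruled out; weight (1/3)·0 = 0.
The weights sum to 5/9.
So P(the gold coin in box 1 | the host opened box 3) = (1/3) / (5/9) = 3/5.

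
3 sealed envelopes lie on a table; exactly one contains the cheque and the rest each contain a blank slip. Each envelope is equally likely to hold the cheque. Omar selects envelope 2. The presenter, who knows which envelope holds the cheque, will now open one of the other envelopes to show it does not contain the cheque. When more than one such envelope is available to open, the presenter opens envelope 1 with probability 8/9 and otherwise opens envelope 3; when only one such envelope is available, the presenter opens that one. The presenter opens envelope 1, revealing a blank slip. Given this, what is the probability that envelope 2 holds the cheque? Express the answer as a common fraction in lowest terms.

Apply Bayes' rule, conditioning on where the cheque actually is.
If it is in envelope 1 (prior 1/3): the presenter opened envelope 1, so this case is ruled out; weight (1/3)·0 = 0.
If it is in envelope 2 (prior 1/3): envelope 1 is available, opened with probability 8/9; weight (1/3)·(8/9) = 8/27.
If it is in envelope 3 (prior 1/3): only envelope 1 is available, probability 1; weight (1/3)·1 = 1/3.
The weights sum to 17/27.
So P(the cheque in envelope 2 | the presenter opened envelope 1) = (8/27) / (17/27) = 8/17.

8/17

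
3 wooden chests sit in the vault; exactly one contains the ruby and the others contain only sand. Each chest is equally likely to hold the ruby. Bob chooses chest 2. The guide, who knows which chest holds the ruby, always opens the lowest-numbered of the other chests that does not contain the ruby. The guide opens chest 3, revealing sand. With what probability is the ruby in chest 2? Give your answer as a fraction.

0

Apply Bayes' rule, conditioning on where the ruby actually is.
If it is in chest 1 (prior 1/3): chest 3 is the lowest-numbered option available, probability 1; weight (1/3)·1 = 1/3.
If it is in chest 2 (prior 1/3): the guide would have opened chest 1 instead, probability 0; weight (1/3)·0 = 0.
If it is in chest 3 (prior 1/3): the guide opened chest 3, so this case is ruled out; weight (1/3)·0 = 0.
The weights sum to 1/3.
So P(the ruby in chest 2 | the guide opened chest 3) = 0 / (1/3) = 0.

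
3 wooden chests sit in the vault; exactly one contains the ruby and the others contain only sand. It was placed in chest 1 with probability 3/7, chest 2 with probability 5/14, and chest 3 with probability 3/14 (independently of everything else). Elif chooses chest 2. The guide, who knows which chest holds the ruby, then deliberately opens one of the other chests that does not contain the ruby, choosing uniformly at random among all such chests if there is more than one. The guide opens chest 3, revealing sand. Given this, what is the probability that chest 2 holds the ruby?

5/17

Consider each possible location of the ruby in turn.
If it is in chest 1 (prior 3/7): the guide has no choice, probability 1; weight (3/7)·1 = 3/7.
If it is in chest 2 (prior 5/14): the guide has 2 equally likely choices, so probability 1/2; weight (5/14)·(1/2) = 5/28.
If it is in chest 3 (prior 3/14): the guide opened chest 3, so this case is ruled out; weight (3/14)·0 = 0.
The weights sum to 17/28.
So P(the ruby in chest 2 | the guide opened chest 3) = (5/28) / (17/28) = 5/17.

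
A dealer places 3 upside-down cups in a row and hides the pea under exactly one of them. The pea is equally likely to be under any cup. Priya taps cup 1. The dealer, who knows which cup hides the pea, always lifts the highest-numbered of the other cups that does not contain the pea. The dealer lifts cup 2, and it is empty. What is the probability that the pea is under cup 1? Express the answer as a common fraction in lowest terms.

Condition on the true location of the pea.
If it is under cup 1 (prior 1/3): the dealer would have opened cup 3 instead, probability 0; weight (1/3)·0 = 0.
If it is under cup 2 (prior 1/3): the dealer opened cup 2, so this case is ruled out; weight (1/3)·0 = 0.
If it is under cup 3 (prior 1/3): cup 2 is the highest-numbered option available, probability 1; weight (1/3)·1 = 1/3.
The weights sum to 1/3.
So P(the pea under cup 1 | the dealer opened cup 2) = 0 / (1/3) = 0.

0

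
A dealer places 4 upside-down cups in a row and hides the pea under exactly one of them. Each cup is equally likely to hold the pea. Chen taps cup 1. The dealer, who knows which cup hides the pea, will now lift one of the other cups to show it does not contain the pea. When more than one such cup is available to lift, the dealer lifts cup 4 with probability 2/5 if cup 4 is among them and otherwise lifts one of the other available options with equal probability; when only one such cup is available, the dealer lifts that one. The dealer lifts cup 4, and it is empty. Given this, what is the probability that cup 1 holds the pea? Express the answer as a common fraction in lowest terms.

1/3

Condition on the true location of the pea.
If it is under any of cups 1, 2, and 3 (prior 1/4 each): cup 4 is available, opened with probability 2/5; weight (1/4)·(2/5) = 1/10 each.
If it is under cup 4 (prior 1/4): the dealer opened cup 4, so this case is ruled out; weight (1/4)·0 = 0.
The weights sum to 3/10.
So P(the pea under cup 1 | the dealer opened cup 4) = (1/10) / (3/10) = 1/3.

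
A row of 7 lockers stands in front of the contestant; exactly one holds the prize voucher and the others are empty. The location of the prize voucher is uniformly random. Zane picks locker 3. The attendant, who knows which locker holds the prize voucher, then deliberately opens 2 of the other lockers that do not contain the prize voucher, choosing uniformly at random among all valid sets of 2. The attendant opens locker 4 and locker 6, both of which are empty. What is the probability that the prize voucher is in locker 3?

1/7

Condition on the true location of the prize voucher.
If it is in any of lockers 1, 2, 5, and 7 (prior 1/7 each): the attendant has 10 equally likely choices, so probability 1/10; weight (1/7)·(1/10) = 1/70 each.
If it is in locker 3 (prior 1/7): the attendant has 15 equally likely choices, so probability 1/15; weight (1/7)·(1/15) = 1/105.
If it is in either of lockers 4 and 6 (prior 1/7 each): that locker was opened and seen not to hold the prize — ruled out; weight (1/7)·0 = 0 each.
The weights sum to 1/15.
So P(the prize voucher in locker 3 | the attendant opened locker 4 and locker 6) = (1/105) / (1/15) = 1/7.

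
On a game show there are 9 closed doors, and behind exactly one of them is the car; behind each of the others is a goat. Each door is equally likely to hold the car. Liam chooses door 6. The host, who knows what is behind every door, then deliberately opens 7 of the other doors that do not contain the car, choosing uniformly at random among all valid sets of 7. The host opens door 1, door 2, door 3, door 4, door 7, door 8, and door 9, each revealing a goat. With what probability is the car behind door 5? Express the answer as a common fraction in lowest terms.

Consider each possible location of the car in turn.
If it is behind any of doors 1, 2, 3, 4, 7, 8, and 9 (prior 1/9 each): that door was opened and seen not to hold the prize — ruled out; weight (1/9)·0 = 0 each.
If it is behind door 5 (prior 1/9): the host has no choice, probability 1; weight (1/9)·1 = 1/9.
If it is behind door 6 (prior 1/9): the host has 8 equally likely choices, so probability 1/8; weight (1/9)·(1/8) = 1/72.
The weights sum to 1/8.
So P(the car behind door 5 | the host opened door 1, door 2, door 3, door 4, door 7, door 8, and door 9) = (1/9) / (1/8) = 8/9.

8/9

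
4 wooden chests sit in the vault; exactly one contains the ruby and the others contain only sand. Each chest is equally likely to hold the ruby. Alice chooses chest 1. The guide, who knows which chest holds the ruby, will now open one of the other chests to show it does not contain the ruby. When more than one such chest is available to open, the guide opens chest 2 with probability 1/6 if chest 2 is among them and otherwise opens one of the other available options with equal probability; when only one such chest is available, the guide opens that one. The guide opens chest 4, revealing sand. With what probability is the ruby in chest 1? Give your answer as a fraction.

5/21

Condition on the true location of the ruby.
If it is in chest 1 (prior 1/4): chest 2 is available but not opened; chest 4 gets probability (1 − 1/6)/2 = 5/12; weight (1/4)·(5/12) = 5/48.
If it is in chest 2 (prior 1/4): chest 2 holds the prize so is unavailable; the guide chooses uniformly among the 2 others, probability 1/2; weight (1/4)·(1/2) = 1/8.
If it is in chest 3 (prior 1/4): chest 2 is available but not opened, probability 5/6; weight (1/4)·(5/6) = 5/24.
If it is in chest 4 (prior 1/4): the guide opened chest 4, so this case is ruled out; weight (1/4)·0 = 0.
The weights sum to 7/16.
So P(the ruby in chest 1 | the guide opened chest 4) = (5/48) / (7/16) = 5/21.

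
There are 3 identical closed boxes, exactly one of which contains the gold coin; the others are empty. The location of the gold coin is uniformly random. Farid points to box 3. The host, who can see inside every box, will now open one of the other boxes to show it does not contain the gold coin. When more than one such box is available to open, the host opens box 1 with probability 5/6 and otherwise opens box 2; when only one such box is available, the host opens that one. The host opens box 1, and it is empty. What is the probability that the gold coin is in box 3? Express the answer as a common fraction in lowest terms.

5/11

Apply Bayes' rule, conditioning on where the gold coin actually is.
If it is in box 1 (prior 1/3): the host opened box 1, so this case is ruled out; weight (1/3)·0 = 0.
If it is in box 2 (prior 1/3): only box 1 is available, probability 1; weight (1/3)·1 = 1/3.
If it is in box 3 (prior 1/3): box 1 is available, opened with probability 5/6; weight (1/3)·(5/6) = 5/18.
The weights sum to 11/18.
So P(the gold coin in box 3 | the host opened box 1) = (5/18) / (11/18) = 5/11.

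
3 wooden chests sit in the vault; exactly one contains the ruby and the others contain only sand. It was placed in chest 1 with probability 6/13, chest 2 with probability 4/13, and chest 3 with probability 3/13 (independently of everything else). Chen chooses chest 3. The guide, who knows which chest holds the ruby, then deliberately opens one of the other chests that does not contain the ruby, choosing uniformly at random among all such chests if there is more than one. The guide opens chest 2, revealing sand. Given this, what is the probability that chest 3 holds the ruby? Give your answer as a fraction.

1/5

Condition on the true location of the ruby.
If it is in chest 1 (prior 6/13): the guide has no choice, probability 1; weight (6/13)·1 = 6/13.
If it is in chest 2 (prior 4/13): the guide opened chest 2, so this case is ruled out; weight (4/13)·0 = 0.
If it is in chest 3 (prior 3/13): the guide has 2 equally likely choices, so probability 1/2; weight (3/13)·(1/2) = 3/26.
The weights sum to 15/26.
So P(the ruby in chest 3 | the guide opened chest 2) = (3/26) / (15/26) = 1/5.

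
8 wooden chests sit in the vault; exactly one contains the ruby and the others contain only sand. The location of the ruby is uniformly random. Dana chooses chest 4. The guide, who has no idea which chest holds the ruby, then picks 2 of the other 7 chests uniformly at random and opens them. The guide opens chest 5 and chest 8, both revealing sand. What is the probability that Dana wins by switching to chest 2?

Consider each possible location of the ruby in turn.
If it is in any of chests 1, 2, 3, 4, 6, and 7 (prior 1/8 each): the guide picks exactly this set with probability 1/21 regardless, and none is the prize; weight (1/8)·(1/21) = 1/168 each.
If it is in either of chests 5 and 8 (prior 1/8 each): that chest was opened and seen not to hold the prize — ruled out; weight (1/8)·0 = 0 each.
The weights sum to 1/28.
So P(the ruby in chest 2 | the guide opened chest 5 and chest 8) = (1/168) / (1/28) = 1/6.

1/6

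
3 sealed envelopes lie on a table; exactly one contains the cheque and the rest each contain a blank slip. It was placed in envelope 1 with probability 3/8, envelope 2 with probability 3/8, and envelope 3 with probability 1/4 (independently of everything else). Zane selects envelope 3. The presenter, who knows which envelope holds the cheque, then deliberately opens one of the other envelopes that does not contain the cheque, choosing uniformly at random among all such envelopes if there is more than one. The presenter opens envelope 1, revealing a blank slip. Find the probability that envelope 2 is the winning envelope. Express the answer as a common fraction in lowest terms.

Apply Bayes' rule, conditioning on where the cheque actually is.
If it is in envelope 1 (prior 3/8): the presenter opened envelope 1, so this case is ruled out; weight (3/8)·0 = 0.
If it is in envelope 2 (prior 3/8): the presenter has no choice, probability 1; weight (3/8)·1 = 3/8.
If it is in envelope 3 (prior 1/4): the presenter has 2 equally likely choices, so probability 1/2; weight (1/4)·(1/2) = 1/8.
The weights sum to 1/2.
So P(the cheque in envelope 2 | the presenter opened envelope 1) = (3/8) / (1/2) = 3/4.

3/4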